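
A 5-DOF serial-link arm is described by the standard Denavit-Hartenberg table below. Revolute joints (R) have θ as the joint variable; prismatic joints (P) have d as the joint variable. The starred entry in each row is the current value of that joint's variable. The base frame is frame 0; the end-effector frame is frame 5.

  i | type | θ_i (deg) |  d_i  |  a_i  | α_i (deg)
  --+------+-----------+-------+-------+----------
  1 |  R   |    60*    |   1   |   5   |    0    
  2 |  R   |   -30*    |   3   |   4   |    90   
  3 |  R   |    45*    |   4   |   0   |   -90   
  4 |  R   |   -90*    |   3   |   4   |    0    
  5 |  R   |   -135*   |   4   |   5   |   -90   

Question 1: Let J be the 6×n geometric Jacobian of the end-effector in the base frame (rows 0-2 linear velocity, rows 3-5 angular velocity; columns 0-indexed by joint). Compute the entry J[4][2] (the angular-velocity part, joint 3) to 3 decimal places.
-0.866

axis z_2 = (0.5000,-0.8660,0.0000); lever o_n−o_2 = (-4.2194,-7.5912,2.4497)
cross product → J_v[:, 2] = (-2.1215,-1.2249,-7.4497)
J_ω[:, 2] = z_2
entry J[4][2] = -0.8660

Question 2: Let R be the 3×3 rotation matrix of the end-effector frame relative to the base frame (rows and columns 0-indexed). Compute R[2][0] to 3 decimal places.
End-effector x-axis (col 0 of R) = (-0.7866,0.3624,-0.5000)
R[2][0] = -0.5000

-0.500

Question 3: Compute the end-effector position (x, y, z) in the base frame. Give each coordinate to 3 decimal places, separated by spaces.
after link 1: o_1 = (2.5000, 4.3301, 1.0000)
after link 2: o_2 = (5.9641, 6.3301, 4.0000)
after link 3: o_3 = (7.9641, 2.8660, 4.0000)
after link 4: o_4 = (8.1270, -1.6587, 6.1213)
after link 5: o_5 = (1.7447, -1.2611, 6.4497)

1.745 -1.261 6.450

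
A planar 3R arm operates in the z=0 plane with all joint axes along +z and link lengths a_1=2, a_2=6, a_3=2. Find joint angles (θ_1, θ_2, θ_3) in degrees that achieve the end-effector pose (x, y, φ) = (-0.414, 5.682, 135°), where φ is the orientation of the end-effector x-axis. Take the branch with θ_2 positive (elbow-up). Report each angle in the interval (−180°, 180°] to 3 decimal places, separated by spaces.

wrist centre = target − a_3·(cos φ, sin φ) = (1.0002, 4.2678)
cos θ_2 = (19.2144−2²−6²)/(2·2·6) = -0.8661; θ_2 = 150.0046° (elbow-up)
β = atan2(4.2678,1.0002) = 76.8100°; ψ = atan2(2.9996,-3.1964) = 136.8193°
θ_1 = β − ψ = -60.0093°
θ_3 = φ − θ_1 − θ_2 = 45.0047° (wrapped to (-180°,180°])

-60.009 150.005 45.005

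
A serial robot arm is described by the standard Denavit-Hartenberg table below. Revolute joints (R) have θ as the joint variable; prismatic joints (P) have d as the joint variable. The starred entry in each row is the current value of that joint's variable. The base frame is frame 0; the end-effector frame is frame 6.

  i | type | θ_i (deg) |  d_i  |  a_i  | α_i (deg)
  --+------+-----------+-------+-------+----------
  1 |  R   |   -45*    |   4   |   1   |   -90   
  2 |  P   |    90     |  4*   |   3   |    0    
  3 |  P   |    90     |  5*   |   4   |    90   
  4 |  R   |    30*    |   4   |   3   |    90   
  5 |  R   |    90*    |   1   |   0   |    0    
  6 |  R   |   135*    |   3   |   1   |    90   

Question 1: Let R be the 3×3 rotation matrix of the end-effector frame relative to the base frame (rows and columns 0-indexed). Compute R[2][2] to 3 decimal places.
-0.707

End-effector z-axis (col 2 of R) = (0.1830,-0.6830,-0.7071)
R[2][2] = -0.7071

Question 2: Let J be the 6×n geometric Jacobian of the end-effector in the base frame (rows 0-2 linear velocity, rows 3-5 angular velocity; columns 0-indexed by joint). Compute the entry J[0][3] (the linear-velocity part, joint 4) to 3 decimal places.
1.179

axis z_3 = (0.0000,0.0000,-1.0000); lever o_n−o_3 = (-4.4571,1.1795,-3.2929)
cross product → J_v[:, 3] = (1.1795,4.4571,0.0000)
J_ω[:, 3] = z_3
entry J[0][3] = 1.1795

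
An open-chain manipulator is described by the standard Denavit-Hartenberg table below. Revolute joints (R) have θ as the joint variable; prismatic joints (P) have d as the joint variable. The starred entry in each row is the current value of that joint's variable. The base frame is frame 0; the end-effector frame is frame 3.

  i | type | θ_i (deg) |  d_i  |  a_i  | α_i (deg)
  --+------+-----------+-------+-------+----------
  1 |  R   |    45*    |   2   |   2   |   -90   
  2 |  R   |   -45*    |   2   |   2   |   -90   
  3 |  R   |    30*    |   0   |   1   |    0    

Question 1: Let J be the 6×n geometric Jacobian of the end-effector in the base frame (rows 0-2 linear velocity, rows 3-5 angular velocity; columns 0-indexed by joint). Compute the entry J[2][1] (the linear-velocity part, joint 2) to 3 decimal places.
axis z_1 = (-0.7071,0.7071,0.0000); lever o_n−o_1 = (0.3724,2.4937,2.0266)
cross product → J_v[:, 1] = (1.4330,1.4330,-2.0266)
J_ω[:, 1] = z_1
entry J[2][1] = -2.0266

-2.027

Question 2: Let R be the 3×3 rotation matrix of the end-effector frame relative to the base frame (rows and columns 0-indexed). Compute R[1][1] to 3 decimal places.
End-effector y-axis (col 1 of R) = (0.3624,-0.8624,-0.3536)
R[1][1] = -0.8624

-0.862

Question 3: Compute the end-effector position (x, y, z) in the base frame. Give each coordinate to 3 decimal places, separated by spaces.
1.787 3.908 4.027

after link 1: o_1 = (1.4142, 1.4142, 2.0000)
after link 2: o_2 = (1.0000, 3.8284, 3.4142)
after link 3: o_3 = (1.7866, 3.9079, 4.0266)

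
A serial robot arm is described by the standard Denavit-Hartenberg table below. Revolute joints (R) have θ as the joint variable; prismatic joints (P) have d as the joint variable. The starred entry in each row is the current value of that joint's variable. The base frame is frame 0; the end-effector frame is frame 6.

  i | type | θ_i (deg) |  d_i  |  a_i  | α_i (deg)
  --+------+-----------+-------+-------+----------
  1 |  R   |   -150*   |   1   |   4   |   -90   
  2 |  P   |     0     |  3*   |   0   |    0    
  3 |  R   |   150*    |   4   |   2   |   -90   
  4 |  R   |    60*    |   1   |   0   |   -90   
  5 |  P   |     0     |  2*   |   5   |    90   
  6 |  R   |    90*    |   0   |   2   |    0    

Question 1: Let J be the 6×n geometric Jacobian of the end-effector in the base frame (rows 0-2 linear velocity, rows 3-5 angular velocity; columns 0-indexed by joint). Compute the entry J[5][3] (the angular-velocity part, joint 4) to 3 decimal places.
axis z_3 = (0.4330,0.2500,0.8660); lever o_n−o_3 = (-3.4551,5.3146,1.3481)
cross product → J_v[:, 3] = (-4.2655,-3.5760,3.1651)
J_ω[:, 3] = z_3
entry J[5][3] = 0.8660

0.866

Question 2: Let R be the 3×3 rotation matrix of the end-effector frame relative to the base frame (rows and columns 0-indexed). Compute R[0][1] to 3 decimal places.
0.058

End-effector y-axis (col 1 of R) = (0.0580,-0.9665,0.2500)
R[0][1] = 0.0580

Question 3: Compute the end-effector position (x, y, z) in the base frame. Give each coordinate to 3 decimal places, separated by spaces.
after link 1: o_1 = (-3.4641, -2.0000, 1.0000)
after link 2: o_2 = (-1.9641, -4.5981, 1.0000)
after link 3: o_3 = (1.5359, -7.1962, 0.0000)
after link 4: o_4 = (1.9689, -6.9462, 0.8660)
after link 5: o_5 = (-0.1202, -1.9976, 0.4821)
after link 6: o_6 = (-1.9192, -1.8816, 1.3481)

-1.919 -1.882 1.348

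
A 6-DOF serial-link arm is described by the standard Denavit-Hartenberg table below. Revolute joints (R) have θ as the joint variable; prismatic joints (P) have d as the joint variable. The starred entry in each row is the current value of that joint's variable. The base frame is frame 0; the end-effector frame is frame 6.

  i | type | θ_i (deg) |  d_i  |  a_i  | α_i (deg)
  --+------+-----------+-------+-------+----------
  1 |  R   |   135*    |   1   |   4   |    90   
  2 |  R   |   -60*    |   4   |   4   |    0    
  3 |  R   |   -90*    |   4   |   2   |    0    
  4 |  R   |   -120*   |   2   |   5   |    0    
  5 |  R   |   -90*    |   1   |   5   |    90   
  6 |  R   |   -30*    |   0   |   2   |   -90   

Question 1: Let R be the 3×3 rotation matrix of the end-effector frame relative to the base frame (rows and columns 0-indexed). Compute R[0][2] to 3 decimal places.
0.259

End-effector z-axis (col 2 of R) = (0.2588,0.9659,0.0000)
R[0][2] = 0.2588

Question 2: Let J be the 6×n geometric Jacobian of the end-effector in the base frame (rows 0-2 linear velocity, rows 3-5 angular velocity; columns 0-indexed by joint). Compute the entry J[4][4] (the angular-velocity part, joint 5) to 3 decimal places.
axis z_4 = (0.7071,0.7071,0.0000); lever o_n−o_4 = (-4.7603,4.7603,0.0000)
cross product → J_v[:, 4] = (0.0000,-0.0000,6.7321)
J_ω[:, 4] = z_4
entry J[4][4] = 0.7071

0.707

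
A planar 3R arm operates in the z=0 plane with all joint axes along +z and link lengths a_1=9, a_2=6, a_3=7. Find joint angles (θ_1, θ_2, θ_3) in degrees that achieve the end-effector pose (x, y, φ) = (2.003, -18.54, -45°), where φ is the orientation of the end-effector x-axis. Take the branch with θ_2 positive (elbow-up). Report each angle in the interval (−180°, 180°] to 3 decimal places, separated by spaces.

-119.995 44.992 30.003

wrist centre = target − a_3·(cos φ, sin φ) = (-2.9467, -13.5903)
cos θ_2 = (193.3783−9²−6²)/(2·9·6) = 0.7072; θ_2 = 44.9919° (elbow-up)
β = atan2(-13.5903,-2.9467) = -102.2340°; ψ = atan2(4.2420,13.2432) = 17.7612°
θ_1 = β − ψ = -119.9951°
θ_3 = φ − θ_1 − θ_2 = 30.0032° (wrapped to (-180°,180°])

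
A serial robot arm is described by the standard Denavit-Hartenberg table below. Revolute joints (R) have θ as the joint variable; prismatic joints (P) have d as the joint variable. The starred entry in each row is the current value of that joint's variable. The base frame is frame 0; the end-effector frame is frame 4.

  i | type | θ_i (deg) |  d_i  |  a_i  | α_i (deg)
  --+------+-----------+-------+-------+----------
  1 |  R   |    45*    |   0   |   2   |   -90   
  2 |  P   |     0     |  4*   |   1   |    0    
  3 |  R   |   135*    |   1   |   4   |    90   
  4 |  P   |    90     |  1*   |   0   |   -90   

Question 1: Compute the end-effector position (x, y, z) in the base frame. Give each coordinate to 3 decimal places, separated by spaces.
after link 1: o_1 = (1.4142, 1.4142, 0.0000)
after link 2: o_2 = (-0.7071, 4.9497, 0.0000)
after link 3: o_3 = (-3.4142, 3.6569, -2.8284)
after link 4: o_4 = (-2.9142, 4.1569, -3.5355)

-2.914 4.157 -3.536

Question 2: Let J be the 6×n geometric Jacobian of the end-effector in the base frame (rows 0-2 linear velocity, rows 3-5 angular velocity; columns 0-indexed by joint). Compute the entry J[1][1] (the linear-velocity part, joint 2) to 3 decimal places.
prismatic axis z_1 = (-0.7071,0.7071,0.0000)
J_v[:, 1] = z_1; J_ω[:, 1] = (0,0,0)
entry J[1][1] = 0.7071

0.707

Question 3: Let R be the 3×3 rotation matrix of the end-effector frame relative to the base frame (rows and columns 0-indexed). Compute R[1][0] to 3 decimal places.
0.707

End-effector x-axis (col 0 of R) = (-0.7071,0.7071,0.0000)
R[1][0] = 0.7071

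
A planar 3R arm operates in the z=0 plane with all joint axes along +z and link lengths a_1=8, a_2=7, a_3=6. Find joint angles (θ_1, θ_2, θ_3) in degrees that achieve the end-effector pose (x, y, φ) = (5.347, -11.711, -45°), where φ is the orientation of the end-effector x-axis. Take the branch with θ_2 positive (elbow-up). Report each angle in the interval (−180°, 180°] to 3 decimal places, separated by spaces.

wrist centre = target − a_3·(cos φ, sin φ) = (1.1044, -7.4684)
cos θ_2 = (56.9960−8²−7²)/(2·8·7) = -0.5000; θ_2 = 120.0024° (elbow-up)
β = atan2(-7.4684,1.1044) = -81.5885°; ψ = atan2(6.0620,4.4998) = 53.4141°
θ_1 = β − ψ = -135.0026°
θ_3 = φ − θ_1 − θ_2 = -29.9997° (wrapped to (-180°,180°])

-135.003 120.002 -30.000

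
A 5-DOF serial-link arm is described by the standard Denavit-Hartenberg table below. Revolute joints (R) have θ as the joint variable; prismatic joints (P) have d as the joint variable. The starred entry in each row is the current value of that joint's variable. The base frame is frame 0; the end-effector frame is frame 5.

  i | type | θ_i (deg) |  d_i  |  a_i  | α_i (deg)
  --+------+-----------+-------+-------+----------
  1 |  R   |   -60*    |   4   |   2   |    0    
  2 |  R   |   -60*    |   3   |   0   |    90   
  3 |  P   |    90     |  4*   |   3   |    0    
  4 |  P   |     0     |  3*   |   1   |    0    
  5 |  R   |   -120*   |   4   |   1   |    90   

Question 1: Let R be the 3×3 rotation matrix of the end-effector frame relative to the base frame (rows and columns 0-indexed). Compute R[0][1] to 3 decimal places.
-0.866

End-effector y-axis (col 1 of R) = (-0.8660,0.5000,0.0000)
R[0][1] = -0.8660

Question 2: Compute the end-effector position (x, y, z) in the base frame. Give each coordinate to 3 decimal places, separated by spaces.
after link 1: o_1 = (1.0000, -1.7321, 4.0000)
after link 2: o_2 = (1.0000, -1.7321, 7.0000)
after link 3: o_3 = (-2.4641, 0.2679, 10.0000)
after link 4: o_4 = (-5.0622, 1.7679, 11.0000)
after link 5: o_5 = (-8.9593, 3.0179, 10.5000)

-8.959 3.018 10.500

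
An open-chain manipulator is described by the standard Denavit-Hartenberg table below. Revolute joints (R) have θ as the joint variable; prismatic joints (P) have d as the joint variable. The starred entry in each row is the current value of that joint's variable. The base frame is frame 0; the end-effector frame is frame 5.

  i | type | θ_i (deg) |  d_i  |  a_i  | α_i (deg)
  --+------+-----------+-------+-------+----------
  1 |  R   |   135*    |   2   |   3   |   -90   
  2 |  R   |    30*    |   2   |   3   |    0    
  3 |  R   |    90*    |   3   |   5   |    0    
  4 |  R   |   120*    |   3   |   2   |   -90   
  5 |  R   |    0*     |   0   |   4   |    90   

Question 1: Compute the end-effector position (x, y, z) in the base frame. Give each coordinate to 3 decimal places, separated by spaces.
after link 1: o_1 = (-2.1213, 2.1213, 2.0000)
after link 2: o_2 = (-5.3727, 2.5442, 0.5000)
after link 3: o_3 = (-5.7262, -1.3449, -3.8301)
after link 4: o_4 = (-7.1404, -4.1733, -2.0981)
after link 5: o_5 = (-5.7262, -5.5875, 1.3660)

-5.726 -5.588 1.366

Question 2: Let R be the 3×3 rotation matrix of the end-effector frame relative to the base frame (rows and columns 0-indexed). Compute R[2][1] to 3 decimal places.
End-effector y-axis (col 1 of R) = (-0.6124,0.6124,0.5000)
R[2][1] = 0.5000

0.500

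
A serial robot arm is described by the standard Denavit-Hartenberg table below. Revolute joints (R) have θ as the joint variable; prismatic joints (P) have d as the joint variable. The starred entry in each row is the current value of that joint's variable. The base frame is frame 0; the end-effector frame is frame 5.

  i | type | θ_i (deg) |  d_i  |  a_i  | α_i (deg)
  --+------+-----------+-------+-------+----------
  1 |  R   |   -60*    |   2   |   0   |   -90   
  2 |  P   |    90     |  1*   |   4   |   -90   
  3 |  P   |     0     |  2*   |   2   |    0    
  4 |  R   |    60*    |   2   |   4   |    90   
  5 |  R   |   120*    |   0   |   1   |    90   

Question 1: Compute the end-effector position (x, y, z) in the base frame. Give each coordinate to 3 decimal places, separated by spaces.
-4.192 3.199 -5.750

after link 1: o_1 = (0.0000, 0.0000, 2.0000)
after link 2: o_2 = (0.8660, 0.5000, -2.0000)
after link 3: o_3 = (-0.1340, 2.2321, -4.0000)
after link 4: o_4 = (-4.1340, 2.2321, -6.0000)
after link 5: o_5 = (-4.1920, 3.1986, -5.7500)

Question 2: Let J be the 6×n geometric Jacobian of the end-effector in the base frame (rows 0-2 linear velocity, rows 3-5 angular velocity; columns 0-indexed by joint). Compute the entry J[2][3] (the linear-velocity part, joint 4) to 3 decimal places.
3.031

axis z_3 = (-0.5000,0.8660,-0.0000); lever o_n−o_3 = (-4.0580,0.9665,-1.7500)
cross product → J_v[:, 3] = (-1.5155,-0.8750,3.0311)
J_ω[:, 3] = z_3
entry J[2][3] = 3.0311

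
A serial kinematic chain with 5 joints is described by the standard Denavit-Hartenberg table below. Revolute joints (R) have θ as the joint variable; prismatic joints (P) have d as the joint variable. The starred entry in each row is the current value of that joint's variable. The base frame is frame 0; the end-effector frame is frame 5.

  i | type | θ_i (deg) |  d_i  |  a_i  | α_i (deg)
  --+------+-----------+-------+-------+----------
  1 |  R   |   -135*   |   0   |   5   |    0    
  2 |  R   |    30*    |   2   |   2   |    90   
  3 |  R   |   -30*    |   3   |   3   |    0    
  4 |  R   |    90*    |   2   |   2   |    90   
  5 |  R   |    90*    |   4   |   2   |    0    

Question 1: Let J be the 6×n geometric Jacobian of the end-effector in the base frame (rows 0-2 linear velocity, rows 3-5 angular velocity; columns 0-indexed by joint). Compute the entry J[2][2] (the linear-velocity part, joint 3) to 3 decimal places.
axis z_2 = (-0.9659,0.2588,0.0000); lever o_n−o_2 = (-8.5893,-5.0098,-1.7679)
cross product → J_v[:, 2] = (-0.4576,-1.7077,7.0622)
J_ω[:, 2] = z_2
entry J[2][2] = 7.0622

7.062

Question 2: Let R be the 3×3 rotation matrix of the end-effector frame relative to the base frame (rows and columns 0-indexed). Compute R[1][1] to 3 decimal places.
0.483

End-effector y-axis (col 1 of R) = (0.1294,0.4830,-0.8660)
R[1][1] = 0.4830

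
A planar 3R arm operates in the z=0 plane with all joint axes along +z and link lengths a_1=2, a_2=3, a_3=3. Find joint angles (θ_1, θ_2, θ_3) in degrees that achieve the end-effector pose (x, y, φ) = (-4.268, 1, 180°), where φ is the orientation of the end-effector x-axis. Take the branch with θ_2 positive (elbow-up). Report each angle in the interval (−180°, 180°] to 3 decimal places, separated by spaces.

30.003 149.999 -0.002

wrist centre = target − a_3·(cos φ, sin φ) = (-1.2680, 1.0000)
cos θ_2 = (2.6078−2²−3²)/(2·2·3) = -0.8660; θ_2 = 149.9988° (elbow-up)
β = atan2(1.0000,-1.2680) = 141.7392°; ψ = atan2(1.5001,-0.5980) = 111.7362°
θ_1 = β − ψ = 30.0029°
θ_3 = φ − θ_1 − θ_2 = -0.0017° (wrapped to (-180°,180°])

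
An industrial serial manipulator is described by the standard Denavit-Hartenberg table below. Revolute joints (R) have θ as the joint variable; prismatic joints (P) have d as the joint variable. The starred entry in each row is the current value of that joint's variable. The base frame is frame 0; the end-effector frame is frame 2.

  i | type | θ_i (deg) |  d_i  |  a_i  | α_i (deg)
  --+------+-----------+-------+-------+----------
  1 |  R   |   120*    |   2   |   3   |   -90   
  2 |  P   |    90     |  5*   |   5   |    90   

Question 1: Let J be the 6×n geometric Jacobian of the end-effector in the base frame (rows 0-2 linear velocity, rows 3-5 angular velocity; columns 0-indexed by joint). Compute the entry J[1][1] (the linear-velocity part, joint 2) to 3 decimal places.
-0.500

prismatic axis z_1 = (-0.8660,-0.5000,0.0000)
J_v[:, 1] = z_1; J_ω[:, 1] = (0,0,0)
entry J[1][1] = -0.5000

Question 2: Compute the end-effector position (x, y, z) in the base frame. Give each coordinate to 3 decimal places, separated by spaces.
-5.830 0.098 -3.000

after link 1: o_1 = (-1.5000, 2.5981, 2.0000)
after link 2: o_2 = (-5.8301, 0.0981, -3.0000)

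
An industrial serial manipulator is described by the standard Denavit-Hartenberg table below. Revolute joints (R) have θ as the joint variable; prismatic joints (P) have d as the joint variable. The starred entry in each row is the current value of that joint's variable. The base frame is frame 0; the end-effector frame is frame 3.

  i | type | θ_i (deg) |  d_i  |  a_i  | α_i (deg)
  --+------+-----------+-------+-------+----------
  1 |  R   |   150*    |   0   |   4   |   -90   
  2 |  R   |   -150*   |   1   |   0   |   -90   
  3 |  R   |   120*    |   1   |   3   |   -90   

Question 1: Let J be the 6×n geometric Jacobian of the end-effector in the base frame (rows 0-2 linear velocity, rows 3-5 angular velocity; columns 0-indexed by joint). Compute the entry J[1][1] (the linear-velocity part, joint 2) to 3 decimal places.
axis z_1 = (-0.5000,-0.8660,0.0000); lever o_n−o_1 = (-0.7590,2.2835,0.1160)
cross product → J_v[:, 1] = (-0.1005,0.0580,-1.7990)
J_ω[:, 1] = z_1
entry J[1][1] = 0.0580

0.058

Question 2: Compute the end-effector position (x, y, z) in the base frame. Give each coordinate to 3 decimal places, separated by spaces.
-4.223 4.283 0.116

after link 1: o_1 = (-3.4641, 2.0000, 0.0000)
after link 2: o_2 = (-3.9641, 1.1340, 0.0000)
after link 3: o_3 = (-4.2231, 4.2835, 0.1160)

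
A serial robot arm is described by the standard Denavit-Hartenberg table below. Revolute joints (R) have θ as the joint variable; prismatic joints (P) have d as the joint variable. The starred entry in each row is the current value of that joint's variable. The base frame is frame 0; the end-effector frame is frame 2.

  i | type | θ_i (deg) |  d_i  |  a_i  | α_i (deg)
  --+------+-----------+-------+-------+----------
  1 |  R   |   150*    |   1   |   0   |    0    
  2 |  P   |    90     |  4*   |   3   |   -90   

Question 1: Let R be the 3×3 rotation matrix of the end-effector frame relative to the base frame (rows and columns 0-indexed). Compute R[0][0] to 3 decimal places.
-0.500

End-effector x-axis (col 0 of R) = (-0.5000,-0.8660,0.0000)
R[0][0] = -0.5000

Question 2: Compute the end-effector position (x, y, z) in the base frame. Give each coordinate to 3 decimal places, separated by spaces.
after link 1: o_1 = (0.0000, 0.0000, 1.0000)
after link 2: o_2 = (-1.5000, -2.5981, 5.0000)

-1.500 -2.598 5.000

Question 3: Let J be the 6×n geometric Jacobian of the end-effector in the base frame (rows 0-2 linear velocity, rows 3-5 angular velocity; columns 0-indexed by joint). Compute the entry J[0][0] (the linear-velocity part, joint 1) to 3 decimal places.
2.598

axis z_0 = ẑ; lever o_n−o_0 = (-1.5000,-2.5981,5.0000)
cross product → J_v[:, 0] = (2.5981,-1.5000,0.0000)
J_ω[:, 0] = z_0
entry J[0][0] = 2.5981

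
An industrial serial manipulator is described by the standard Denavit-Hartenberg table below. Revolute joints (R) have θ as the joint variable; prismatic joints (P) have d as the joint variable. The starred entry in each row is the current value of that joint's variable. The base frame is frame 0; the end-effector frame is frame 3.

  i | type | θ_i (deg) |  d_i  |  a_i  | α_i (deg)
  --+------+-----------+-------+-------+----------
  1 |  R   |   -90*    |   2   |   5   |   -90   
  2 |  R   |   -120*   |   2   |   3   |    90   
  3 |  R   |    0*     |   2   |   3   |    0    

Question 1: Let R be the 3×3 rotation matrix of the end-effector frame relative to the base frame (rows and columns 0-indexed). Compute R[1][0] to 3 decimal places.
0.500

End-effector x-axis (col 0 of R) = (-0.0000,0.5000,0.8660)
R[1][0] = 0.5000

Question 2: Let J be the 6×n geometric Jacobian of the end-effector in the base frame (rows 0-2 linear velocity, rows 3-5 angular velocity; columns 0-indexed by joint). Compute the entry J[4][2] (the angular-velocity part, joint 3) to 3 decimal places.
axis z_2 = (0.0000,0.8660,-0.5000); lever o_n−o_2 = (-0.0000,3.2321,1.5981)
cross product → J_v[:, 2] = (3.0000,0.0000,0.0000)
J_ω[:, 2] = z_2
entry J[4][2] = 0.8660

0.866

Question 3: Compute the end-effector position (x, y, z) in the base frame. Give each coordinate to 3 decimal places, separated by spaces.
2.000 -0.268 6.196

after link 1: o_1 = (0.0000, -5.0000, 2.0000)
after link 2: o_2 = (2.0000, -3.5000, 4.5981)
after link 3: o_3 = (2.0000, -0.2679, 6.1962)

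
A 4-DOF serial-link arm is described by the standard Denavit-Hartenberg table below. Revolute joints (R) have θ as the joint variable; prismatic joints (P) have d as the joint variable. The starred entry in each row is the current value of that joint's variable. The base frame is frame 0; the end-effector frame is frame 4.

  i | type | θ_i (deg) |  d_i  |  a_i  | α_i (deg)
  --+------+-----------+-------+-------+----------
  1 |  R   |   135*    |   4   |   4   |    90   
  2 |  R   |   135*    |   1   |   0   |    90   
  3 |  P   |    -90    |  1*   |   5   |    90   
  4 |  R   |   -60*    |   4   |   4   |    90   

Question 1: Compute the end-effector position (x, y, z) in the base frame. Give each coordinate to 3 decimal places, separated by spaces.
after link 1: o_1 = (-2.8284, 2.8284, 4.0000)
after link 2: o_2 = (-2.1213, 3.5355, 4.0000)
after link 3: o_3 = (-6.1569, 0.5000, 4.7071)
after link 4: o_4 = (-7.8390, -0.6463, -0.5708)

-7.839 -0.646 -0.571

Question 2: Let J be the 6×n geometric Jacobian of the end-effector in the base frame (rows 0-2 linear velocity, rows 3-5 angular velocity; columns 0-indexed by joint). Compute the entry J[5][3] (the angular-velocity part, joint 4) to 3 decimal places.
axis z_3 = (-0.5000,0.5000,-0.7071); lever o_n−o_3 = (-1.6822,-1.1463,-5.2779)
cross product → J_v[:, 3] = (-3.4495,-1.4495,1.4142)
J_ω[:, 3] = z_3
entry J[5][3] = -0.7071

-0.707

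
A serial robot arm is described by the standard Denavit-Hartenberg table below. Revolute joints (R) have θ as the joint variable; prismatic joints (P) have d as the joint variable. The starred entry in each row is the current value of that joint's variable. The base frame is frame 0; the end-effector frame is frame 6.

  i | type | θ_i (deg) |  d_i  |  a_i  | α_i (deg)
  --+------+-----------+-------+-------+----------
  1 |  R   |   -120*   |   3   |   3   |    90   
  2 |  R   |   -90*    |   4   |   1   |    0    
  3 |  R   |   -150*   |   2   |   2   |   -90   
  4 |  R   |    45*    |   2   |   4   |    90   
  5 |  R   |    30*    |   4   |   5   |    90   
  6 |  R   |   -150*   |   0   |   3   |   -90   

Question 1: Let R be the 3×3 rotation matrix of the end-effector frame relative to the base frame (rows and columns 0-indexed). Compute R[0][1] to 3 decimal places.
-0.020

End-effector y-axis (col 1 of R) = (-0.0196,0.6732,-0.7392)
R[0][1] = -0.0196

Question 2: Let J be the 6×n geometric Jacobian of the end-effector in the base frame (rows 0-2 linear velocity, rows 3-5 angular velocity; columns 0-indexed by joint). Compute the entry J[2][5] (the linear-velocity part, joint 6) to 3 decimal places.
-1.170

axis z_5 = (0.0196,-0.6732,0.7392); lever o_n−o_5 = (-1.6847,-1.8573,-1.6469)
cross product → J_v[:, 5] = (2.4816,-1.2131,-1.1705)
J_ω[:, 5] = z_5
entry J[2][5] = -1.1705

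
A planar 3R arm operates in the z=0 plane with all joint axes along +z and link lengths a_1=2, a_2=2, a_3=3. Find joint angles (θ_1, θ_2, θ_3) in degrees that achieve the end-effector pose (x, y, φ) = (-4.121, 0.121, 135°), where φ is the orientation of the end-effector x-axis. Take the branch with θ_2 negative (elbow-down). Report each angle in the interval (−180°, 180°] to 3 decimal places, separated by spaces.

-89.991 -90.000 -45.009

wrist centre = target − a_3·(cos φ, sin φ) = (-1.9997, -2.0003)
cos θ_2 = (8.0000−2²−2²)/(2·2·2) = 0.0000; θ_2 = -90.0000° (elbow-down)
β = atan2(-2.0003,-1.9997) = -134.9908°; ψ = atan2(-2.0000,2.0000) = -45.0000°
θ_1 = β − ψ = -89.9908°
θ_3 = φ − θ_1 − θ_2 = -45.0092° (wrapped to (-180°,180°])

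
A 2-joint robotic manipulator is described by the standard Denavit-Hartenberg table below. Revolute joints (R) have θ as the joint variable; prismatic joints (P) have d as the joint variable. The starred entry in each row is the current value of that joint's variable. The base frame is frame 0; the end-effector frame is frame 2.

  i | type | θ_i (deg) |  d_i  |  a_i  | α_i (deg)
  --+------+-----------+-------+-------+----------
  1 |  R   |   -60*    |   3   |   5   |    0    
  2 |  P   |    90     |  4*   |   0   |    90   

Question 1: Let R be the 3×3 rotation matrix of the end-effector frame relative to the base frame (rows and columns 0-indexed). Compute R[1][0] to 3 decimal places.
End-effector x-axis (col 0 of R) = (0.8660,0.5000,0.0000)
R[1][0] = 0.5000

0.500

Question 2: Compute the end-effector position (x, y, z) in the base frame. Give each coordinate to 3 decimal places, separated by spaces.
after link 1: o_1 = (2.5000, -4.3301, 3.0000)
after link 2: o_2 = (2.5000, -4.3301, 7.0000)

2.500 -4.330 7.000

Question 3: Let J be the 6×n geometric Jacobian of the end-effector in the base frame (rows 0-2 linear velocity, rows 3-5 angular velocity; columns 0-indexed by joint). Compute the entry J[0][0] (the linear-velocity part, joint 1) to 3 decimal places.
axis z_0 = ẑ; lever o_n−o_0 = (2.5000,-4.3301,7.0000)
cross product → J_v[:, 0] = (4.3301,2.5000,-0.0000)
J_ω[:, 0] = z_0
entry J[0][0] = 4.3301

4.330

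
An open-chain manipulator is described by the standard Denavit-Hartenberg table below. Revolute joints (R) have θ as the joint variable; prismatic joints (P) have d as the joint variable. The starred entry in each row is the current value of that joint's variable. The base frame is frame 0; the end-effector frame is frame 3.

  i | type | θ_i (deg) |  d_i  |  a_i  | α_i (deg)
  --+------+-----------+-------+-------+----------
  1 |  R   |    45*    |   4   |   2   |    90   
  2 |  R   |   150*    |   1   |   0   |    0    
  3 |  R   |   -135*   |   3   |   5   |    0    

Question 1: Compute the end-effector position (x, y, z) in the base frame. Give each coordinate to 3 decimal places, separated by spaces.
after link 1: o_1 = (1.4142, 1.4142, 4.0000)
after link 2: o_2 = (2.1213, 0.7071, 4.0000)
after link 3: o_3 = (7.6577, 2.0008, 5.2941)

7.658 2.001 5.294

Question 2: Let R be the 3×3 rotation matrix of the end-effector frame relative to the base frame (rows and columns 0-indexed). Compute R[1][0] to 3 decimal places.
0.683

End-effector x-axis (col 0 of R) = (0.6830,0.6830,0.2588)
R[1][0] = 0.6830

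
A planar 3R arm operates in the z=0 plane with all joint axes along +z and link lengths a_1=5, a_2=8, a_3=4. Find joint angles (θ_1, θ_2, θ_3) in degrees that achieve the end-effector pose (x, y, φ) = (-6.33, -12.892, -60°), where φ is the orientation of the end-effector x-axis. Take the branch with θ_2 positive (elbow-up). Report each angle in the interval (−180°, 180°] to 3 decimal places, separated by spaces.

-150.008 30.011 59.996

wrist centre = target − a_3·(cos φ, sin φ) = (-8.3300, -9.4279)
cos θ_2 = (158.2742−5²−8²)/(2·5·8) = 0.8659; θ_2 = 30.0113° (elbow-up)
β = atan2(-9.4279,-8.3300) = -131.4621°; ψ = atan2(4.0014,11.9274) = 18.5454°
θ_1 = β − ψ = -150.0075°
θ_3 = φ − θ_1 − θ_2 = 59.9962° (wrapped to (-180°,180°])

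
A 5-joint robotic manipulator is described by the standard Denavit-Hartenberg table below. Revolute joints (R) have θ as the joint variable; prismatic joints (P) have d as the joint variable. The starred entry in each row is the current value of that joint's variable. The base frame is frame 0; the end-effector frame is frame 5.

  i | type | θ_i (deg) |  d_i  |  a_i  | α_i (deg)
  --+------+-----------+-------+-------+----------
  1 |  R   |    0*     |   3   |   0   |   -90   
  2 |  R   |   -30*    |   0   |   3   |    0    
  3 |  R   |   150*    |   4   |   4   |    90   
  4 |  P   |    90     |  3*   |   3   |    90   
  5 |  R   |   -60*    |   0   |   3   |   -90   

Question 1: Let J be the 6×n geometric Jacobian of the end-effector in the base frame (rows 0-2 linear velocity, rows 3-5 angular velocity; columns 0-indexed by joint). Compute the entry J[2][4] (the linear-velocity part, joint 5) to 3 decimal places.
-0.750

axis z_4 = (-0.5000,-0.0000,-0.8660); lever o_n−o_4 = (-2.2500,1.5000,1.2990)
cross product → J_v[:, 4] = (1.2990,2.5981,-0.7500)
J_ω[:, 4] = z_4
entry J[2][4] = -0.7500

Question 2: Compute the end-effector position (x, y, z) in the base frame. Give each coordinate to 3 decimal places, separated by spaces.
after link 1: o_1 = (0.0000, 0.0000, 3.0000)
after link 2: o_2 = (2.5981, -0.0000, 4.5000)
after link 3: o_3 = (0.5981, 4.0000, 1.0359)
after link 4: o_4 = (3.1962, 7.0000, -0.4641)
after link 5: o_5 = (0.9462, 8.5000, 0.8349)

0.946 8.500 0.835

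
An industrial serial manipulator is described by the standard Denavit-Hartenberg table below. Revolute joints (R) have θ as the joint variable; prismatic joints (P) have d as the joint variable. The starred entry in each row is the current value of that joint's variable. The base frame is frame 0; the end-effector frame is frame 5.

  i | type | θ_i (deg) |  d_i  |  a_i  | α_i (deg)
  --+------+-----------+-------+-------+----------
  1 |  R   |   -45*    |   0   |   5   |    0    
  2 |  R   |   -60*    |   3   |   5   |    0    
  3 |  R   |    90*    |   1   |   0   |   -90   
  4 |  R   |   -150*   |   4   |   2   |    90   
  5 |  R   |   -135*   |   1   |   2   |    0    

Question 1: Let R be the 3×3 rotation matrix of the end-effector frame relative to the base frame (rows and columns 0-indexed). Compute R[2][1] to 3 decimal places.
End-effector y-axis (col 1 of R) = (-0.7745,-0.5245,0.3536)
R[2][1] = 0.3536

0.354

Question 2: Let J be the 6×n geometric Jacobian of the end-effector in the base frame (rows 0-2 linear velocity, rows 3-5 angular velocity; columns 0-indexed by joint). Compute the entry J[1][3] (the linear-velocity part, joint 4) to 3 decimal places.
axis z_3 = (0.2588,0.9659,0.0000); lever o_n−o_3 = (-0.3037,2.7584,-0.5731)
cross product → J_v[:, 3] = (-0.5536,0.1483,1.0073)
J_ω[:, 3] = z_3
entry J[1][3] = 0.1483

0.148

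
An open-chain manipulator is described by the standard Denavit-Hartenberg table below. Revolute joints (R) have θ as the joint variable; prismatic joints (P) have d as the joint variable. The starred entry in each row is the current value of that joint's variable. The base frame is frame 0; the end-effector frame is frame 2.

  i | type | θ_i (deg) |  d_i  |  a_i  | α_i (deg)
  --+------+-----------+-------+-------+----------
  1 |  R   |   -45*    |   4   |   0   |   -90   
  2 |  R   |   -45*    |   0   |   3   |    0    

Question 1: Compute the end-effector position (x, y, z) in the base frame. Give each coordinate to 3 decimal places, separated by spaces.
1.500 -1.500 6.121

after link 1: o_1 = (0.0000, 0.0000, 4.0000)
after link 2: o_2 = (1.5000, -1.5000, 6.1213)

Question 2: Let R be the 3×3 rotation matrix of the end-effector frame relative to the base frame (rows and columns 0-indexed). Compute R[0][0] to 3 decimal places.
0.500

End-effector x-axis (col 0 of R) = (0.5000,-0.5000,0.7071)
R[0][0] = 0.5000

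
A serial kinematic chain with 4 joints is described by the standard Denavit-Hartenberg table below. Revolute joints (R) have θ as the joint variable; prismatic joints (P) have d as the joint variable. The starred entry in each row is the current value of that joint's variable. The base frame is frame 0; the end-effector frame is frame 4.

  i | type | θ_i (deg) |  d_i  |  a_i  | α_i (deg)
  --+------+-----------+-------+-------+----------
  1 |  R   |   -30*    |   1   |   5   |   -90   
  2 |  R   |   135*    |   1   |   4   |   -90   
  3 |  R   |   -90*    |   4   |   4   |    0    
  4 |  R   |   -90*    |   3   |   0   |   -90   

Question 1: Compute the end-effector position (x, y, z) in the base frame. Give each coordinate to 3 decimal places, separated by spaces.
after link 1: o_1 = (4.3301, -2.5000, 1.0000)
after link 2: o_2 = (2.3806, -0.2198, -1.8284)
after link 3: o_3 = (1.9311, 4.6586, 1.0000)
after link 4: o_4 = (0.0940, 5.7192, 3.1213)

0.094 5.719 3.121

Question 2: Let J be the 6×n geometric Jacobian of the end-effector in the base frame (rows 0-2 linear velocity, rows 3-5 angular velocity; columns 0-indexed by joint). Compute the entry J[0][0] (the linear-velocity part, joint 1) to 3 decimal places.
axis z_0 = ẑ; lever o_n−o_0 = (0.0940,5.7192,3.1213)
cross product → J_v[:, 0] = (-5.7192,0.0940,0.0000)
J_ω[:, 0] = z_0
entry J[0][0] = -5.7192

-5.719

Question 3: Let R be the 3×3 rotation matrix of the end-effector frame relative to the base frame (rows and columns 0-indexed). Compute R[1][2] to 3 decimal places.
0.866

End-effector z-axis (col 2 of R) = (0.5000,0.8660,-0.0000)
R[1][2] = 0.8660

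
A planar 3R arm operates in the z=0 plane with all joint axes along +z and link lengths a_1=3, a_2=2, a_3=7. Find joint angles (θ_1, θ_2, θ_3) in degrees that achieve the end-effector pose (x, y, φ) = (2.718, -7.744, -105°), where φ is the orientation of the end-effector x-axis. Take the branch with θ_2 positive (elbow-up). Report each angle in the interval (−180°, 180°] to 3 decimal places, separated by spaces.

wrist centre = target − a_3·(cos φ, sin φ) = (4.5297, -0.9825)
cos θ_2 = (21.4838−3²−2²)/(2·3·2) = 0.7070; θ_2 = 45.0098° (elbow-up)
β = atan2(-0.9825,4.5297) = -12.2381°; ψ = atan2(1.4145,4.4140) = 17.7680°
θ_1 = β − ψ = -30.0062°
θ_3 = φ − θ_1 − θ_2 = -120.0036° (wrapped to (-180°,180°])

-30.006 45.010 -120.004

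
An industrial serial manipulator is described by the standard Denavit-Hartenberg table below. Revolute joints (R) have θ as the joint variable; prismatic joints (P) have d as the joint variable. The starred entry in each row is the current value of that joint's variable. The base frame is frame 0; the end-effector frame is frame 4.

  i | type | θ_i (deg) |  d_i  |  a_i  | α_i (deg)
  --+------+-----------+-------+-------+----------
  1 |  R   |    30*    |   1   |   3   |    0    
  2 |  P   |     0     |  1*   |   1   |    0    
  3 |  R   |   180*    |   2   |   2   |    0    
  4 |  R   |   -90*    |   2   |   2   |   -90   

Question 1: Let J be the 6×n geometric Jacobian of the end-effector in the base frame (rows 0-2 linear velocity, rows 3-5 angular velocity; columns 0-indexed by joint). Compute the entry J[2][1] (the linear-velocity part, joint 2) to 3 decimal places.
prismatic axis z_1 = (0.0000,0.0000,1.0000)
J_v[:, 1] = z_1; J_ω[:, 1] = (0,0,0)
entry J[2][1] = 1.0000

1.000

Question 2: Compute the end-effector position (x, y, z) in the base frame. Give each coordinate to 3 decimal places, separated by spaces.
0.732 2.732 6.000

after link 1: o_1 = (2.5981, 1.5000, 1.0000)
after link 2: o_2 = (3.4641, 2.0000, 2.0000)
after link 3: o_3 = (1.7321, 1.0000, 4.0000)
after link 4: o_4 = (0.7321, 2.7321, 6.0000)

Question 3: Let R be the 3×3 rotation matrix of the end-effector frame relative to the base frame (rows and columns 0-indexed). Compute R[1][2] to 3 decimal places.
-0.500

End-effector z-axis (col 2 of R) = (-0.8660,-0.5000,0.0000)
R[1][2] = -0.5000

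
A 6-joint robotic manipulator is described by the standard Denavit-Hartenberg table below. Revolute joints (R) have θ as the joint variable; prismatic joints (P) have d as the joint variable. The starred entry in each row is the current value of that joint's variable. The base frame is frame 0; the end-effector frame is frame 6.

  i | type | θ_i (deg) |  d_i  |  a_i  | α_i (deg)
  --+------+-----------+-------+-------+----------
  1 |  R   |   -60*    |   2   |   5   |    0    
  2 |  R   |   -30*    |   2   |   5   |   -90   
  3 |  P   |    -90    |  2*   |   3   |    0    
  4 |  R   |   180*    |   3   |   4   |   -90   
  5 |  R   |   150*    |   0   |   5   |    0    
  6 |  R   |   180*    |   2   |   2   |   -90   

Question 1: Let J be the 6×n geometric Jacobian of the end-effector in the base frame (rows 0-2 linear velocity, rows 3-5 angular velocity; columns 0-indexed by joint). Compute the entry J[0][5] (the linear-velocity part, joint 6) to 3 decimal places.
-1.732

axis z_5 = (-0.0000,1.0000,-0.0000); lever o_n−o_5 = (1.0000,2.0000,-1.7321)
cross product → J_v[:, 5] = (-1.7321,-0.0000,-1.0000)
J_ω[:, 5] = z_5
entry J[0][5] = -1.7321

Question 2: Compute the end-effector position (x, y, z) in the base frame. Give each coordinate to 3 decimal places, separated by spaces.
6.000 -7.330 5.598

after link 1: o_1 = (2.5000, -4.3301, 2.0000)
after link 2: o_2 = (2.5000, -9.3301, 4.0000)
after link 3: o_3 = (4.5000, -9.3301, 7.0000)
after link 4: o_4 = (7.5000, -9.3301, 3.0000)
after link 5: o_5 = (5.0000, -9.3301, 7.3301)
after link 6: o_6 = (6.0000, -7.3301, 5.5981)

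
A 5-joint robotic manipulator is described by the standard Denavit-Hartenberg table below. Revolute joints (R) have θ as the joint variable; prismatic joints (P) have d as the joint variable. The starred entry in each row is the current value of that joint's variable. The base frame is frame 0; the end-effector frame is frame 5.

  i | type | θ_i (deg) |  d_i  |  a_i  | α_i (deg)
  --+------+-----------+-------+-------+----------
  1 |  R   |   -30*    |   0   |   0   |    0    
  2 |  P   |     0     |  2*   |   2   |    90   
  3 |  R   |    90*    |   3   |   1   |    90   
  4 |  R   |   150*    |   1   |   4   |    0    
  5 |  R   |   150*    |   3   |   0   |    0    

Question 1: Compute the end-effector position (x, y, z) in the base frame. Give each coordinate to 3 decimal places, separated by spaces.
after link 1: o_1 = (0.0000, 0.0000, 0.0000)
after link 2: o_2 = (1.7321, -1.0000, 2.0000)
after link 3: o_3 = (0.2321, -3.5981, 3.0000)
after link 4: o_4 = (0.0981, -5.8301, -0.4641)
after link 5: o_5 = (2.6962, -7.3301, -0.4641)

2.696 -7.330 -0.464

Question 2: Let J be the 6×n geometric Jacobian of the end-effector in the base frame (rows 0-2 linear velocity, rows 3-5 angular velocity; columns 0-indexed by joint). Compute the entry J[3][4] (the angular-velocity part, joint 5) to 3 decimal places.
axis z_4 = (0.8660,-0.5000,-0.0000); lever o_n−o_4 = (2.5981,-1.5000,-0.0000)
cross product → J_v[:, 4] = (-0.0000,-0.0000,0.0000)
J_ω[:, 4] = z_4
entry J[3][4] = 0.8660

0.866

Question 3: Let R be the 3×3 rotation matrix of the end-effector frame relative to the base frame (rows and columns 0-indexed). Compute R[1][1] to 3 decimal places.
-0.433

End-effector y-axis (col 1 of R) = (-0.2500,-0.4330,0.8660)
R[1][1] = -0.4330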